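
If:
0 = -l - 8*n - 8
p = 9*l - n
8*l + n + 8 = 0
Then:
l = -8/9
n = -8/9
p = -64/9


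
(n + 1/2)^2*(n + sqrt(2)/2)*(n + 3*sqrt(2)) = n^4 + n^3 + 7*sqrt(2)*n^3/2 + 13*n^2/4 + 7*sqrt(2)*n^2/2 + 7*sqrt(2)*n/8 + 3*n + 3/4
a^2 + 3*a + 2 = (a + 1)*(a + 2)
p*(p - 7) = p^2 - 7*p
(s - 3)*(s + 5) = s^2 + 2*s - 15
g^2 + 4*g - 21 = (g - 3)*(g + 7)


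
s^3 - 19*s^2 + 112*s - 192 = (s - 8)^2*(s - 3)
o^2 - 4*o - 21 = (o - 7)*(o + 3)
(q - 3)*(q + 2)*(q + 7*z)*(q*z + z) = q^4*z + 7*q^3*z^2 - 7*q^2*z - 49*q*z^2 - 6*q*z - 42*z^2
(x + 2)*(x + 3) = x^2 + 5*x + 6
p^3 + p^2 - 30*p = p*(p - 5)*(p + 6)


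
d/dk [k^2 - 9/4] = 2*k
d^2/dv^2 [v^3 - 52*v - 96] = 6*v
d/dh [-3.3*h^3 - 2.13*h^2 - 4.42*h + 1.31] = -9.9*h^2 - 4.26*h - 4.42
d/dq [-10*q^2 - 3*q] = -20*q - 3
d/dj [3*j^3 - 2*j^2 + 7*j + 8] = 9*j^2 - 4*j + 7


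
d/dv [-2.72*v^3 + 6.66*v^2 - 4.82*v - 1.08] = -8.16*v^2 + 13.32*v - 4.82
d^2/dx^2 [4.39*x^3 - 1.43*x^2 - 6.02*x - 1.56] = 26.34*x - 2.86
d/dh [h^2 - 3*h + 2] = 2*h - 3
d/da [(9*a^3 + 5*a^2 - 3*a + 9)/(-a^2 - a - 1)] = (-9*a^4 - 18*a^3 - 35*a^2 + 8*a + 12)/(a^4 + 2*a^3 + 3*a^2 + 2*a + 1)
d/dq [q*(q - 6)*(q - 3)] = 3*q^2 - 18*q + 18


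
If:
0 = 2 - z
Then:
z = 2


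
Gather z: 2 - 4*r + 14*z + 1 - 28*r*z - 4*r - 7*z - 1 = -8*r + z*(7 - 28*r) + 2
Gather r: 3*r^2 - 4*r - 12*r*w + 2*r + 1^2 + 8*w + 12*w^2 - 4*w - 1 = 3*r^2 + r*(-12*w - 2) + 12*w^2 + 4*w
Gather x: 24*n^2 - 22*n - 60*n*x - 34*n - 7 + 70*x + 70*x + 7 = 24*n^2 - 56*n + x*(140 - 60*n)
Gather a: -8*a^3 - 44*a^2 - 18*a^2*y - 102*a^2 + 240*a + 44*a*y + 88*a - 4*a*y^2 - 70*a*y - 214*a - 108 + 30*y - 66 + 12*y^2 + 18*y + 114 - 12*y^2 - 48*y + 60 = -8*a^3 + a^2*(-18*y - 146) + a*(-4*y^2 - 26*y + 114)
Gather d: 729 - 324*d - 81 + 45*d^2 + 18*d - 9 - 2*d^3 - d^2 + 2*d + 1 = -2*d^3 + 44*d^2 - 304*d + 640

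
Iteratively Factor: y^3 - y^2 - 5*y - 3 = (y - 3)*(y^2 + 2*y + 1) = (y - 3)*(y + 1)*(y + 1)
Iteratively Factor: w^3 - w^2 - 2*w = (w - 2)*(w^2 + w) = (w - 2)*(w + 1)*(w)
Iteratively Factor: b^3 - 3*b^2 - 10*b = (b - 5)*(b^2 + 2*b) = b*(b - 5)*(b + 2)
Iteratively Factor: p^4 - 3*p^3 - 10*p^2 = (p)*(p^3 - 3*p^2 - 10*p) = p*(p - 5)*(p^2 + 2*p) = p*(p - 5)*(p + 2)*(p)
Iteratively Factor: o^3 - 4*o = (o - 2)*(o^2 + 2*o) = (o - 2)*(o + 2)*(o)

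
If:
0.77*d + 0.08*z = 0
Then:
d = -0.103896103896104*z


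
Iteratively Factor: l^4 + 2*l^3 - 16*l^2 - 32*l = (l - 4)*(l^3 + 6*l^2 + 8*l) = l*(l - 4)*(l^2 + 6*l + 8) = l*(l - 4)*(l + 2)*(l + 4)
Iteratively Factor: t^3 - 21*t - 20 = (t + 1)*(t^2 - t - 20) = (t + 1)*(t + 4)*(t - 5)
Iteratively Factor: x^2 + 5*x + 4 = (x + 4)*(x + 1)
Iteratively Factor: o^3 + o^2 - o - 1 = (o - 1)*(o^2 + 2*o + 1) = (o - 1)*(o + 1)*(o + 1)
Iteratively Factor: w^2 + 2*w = (w)*(w + 2)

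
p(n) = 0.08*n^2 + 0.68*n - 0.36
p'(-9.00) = -0.76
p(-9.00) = 0.00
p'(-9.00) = -0.76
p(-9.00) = 0.00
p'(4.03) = 1.32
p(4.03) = 3.68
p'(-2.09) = 0.35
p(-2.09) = -1.43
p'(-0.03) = 0.68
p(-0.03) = -0.38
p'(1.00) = 0.84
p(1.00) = 0.40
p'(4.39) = 1.38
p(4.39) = 4.17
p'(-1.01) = 0.52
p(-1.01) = -0.97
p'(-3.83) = 0.07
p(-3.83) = -1.79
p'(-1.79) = 0.39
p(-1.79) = -1.32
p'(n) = 0.16*n + 0.68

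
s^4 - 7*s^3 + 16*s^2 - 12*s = s*(s - 3)*(s - 2)^2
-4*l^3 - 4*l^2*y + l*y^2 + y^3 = (-2*l + y)*(l + y)*(2*l + y)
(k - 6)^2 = k^2 - 12*k + 36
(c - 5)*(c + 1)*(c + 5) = c^3 + c^2 - 25*c - 25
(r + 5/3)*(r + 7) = r^2 + 26*r/3 + 35/3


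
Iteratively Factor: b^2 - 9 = (b - 3)*(b + 3)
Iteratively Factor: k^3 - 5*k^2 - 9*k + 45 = (k - 3)*(k^2 - 2*k - 15) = (k - 3)*(k + 3)*(k - 5)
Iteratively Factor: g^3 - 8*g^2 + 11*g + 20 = (g + 1)*(g^2 - 9*g + 20) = (g - 4)*(g + 1)*(g - 5)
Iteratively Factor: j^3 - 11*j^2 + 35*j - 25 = (j - 1)*(j^2 - 10*j + 25) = (j - 5)*(j - 1)*(j - 5)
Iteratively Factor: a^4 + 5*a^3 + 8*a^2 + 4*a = (a)*(a^3 + 5*a^2 + 8*a + 4) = a*(a + 2)*(a^2 + 3*a + 2) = a*(a + 2)^2*(a + 1)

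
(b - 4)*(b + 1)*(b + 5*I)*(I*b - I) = I*b^4 - 5*b^3 - 4*I*b^3 + 20*b^2 - I*b^2 + 5*b + 4*I*b - 20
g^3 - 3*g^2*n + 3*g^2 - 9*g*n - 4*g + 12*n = (g - 1)*(g + 4)*(g - 3*n)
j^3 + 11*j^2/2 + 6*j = j*(j + 3/2)*(j + 4)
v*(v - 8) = v^2 - 8*v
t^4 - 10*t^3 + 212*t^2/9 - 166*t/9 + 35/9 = (t - 7)*(t - 5/3)*(t - 1)*(t - 1/3)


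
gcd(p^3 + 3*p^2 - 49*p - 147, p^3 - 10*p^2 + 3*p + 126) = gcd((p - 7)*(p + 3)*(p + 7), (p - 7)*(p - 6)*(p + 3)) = p^2 - 4*p - 21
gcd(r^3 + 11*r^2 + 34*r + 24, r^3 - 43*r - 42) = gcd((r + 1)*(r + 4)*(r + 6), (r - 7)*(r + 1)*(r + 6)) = r^2 + 7*r + 6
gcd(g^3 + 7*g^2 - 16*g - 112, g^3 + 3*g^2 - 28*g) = g^2 + 3*g - 28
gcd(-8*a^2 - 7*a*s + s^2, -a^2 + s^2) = a + s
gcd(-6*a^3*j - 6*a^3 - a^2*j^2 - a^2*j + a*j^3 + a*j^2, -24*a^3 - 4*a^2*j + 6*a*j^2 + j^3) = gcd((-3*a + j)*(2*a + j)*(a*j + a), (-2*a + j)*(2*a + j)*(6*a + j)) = 2*a + j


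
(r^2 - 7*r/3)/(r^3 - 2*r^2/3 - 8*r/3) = (7 - 3*r)/(-3*r^2 + 2*r + 8)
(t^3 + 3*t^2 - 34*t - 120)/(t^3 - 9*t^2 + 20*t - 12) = (t^2 + 9*t + 20)/(t^2 - 3*t + 2)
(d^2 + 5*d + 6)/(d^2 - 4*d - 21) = (d + 2)/(d - 7)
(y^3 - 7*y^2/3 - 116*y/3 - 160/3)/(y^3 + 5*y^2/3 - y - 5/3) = (y^2 - 4*y - 32)/(y^2 - 1)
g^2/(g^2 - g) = g/(g - 1)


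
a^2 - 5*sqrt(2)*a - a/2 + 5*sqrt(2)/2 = (a - 1/2)*(a - 5*sqrt(2))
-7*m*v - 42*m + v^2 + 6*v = (-7*m + v)*(v + 6)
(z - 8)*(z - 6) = z^2 - 14*z + 48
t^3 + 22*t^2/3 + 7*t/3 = t*(t + 1/3)*(t + 7)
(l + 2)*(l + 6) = l^2 + 8*l + 12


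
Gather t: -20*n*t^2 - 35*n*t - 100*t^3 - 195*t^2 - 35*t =-100*t^3 + t^2*(-20*n - 195) + t*(-35*n - 35)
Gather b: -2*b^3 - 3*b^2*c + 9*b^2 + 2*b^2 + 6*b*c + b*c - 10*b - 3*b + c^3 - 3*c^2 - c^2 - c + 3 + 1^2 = -2*b^3 + b^2*(11 - 3*c) + b*(7*c - 13) + c^3 - 4*c^2 - c + 4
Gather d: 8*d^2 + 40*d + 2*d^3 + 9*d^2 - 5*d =2*d^3 + 17*d^2 + 35*d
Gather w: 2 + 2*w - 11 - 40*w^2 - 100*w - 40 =-40*w^2 - 98*w - 49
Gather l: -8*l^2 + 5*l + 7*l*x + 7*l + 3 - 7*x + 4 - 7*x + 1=-8*l^2 + l*(7*x + 12) - 14*x + 8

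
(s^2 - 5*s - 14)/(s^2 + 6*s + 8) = (s - 7)/(s + 4)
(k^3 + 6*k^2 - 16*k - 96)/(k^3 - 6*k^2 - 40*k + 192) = (k + 4)/(k - 8)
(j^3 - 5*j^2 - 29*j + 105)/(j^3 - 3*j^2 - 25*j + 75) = (j - 7)/(j - 5)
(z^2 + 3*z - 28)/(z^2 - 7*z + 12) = (z + 7)/(z - 3)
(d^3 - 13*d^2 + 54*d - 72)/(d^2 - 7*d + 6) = (d^2 - 7*d + 12)/(d - 1)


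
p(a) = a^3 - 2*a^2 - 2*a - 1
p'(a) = 3*a^2 - 4*a - 2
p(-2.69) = -29.56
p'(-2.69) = 30.47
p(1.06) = -4.18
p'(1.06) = -2.87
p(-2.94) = -37.82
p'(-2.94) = 35.69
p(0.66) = -2.90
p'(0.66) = -3.33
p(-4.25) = -105.39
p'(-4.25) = 69.19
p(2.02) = -4.96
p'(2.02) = 2.16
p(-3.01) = -40.37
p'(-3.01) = 37.22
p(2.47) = -3.07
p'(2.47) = 6.42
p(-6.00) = -277.00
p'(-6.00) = 130.00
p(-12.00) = -1993.00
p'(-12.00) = 478.00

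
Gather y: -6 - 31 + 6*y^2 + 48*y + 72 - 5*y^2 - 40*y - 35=y^2 + 8*y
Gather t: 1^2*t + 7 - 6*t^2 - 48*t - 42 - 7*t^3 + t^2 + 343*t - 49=-7*t^3 - 5*t^2 + 296*t - 84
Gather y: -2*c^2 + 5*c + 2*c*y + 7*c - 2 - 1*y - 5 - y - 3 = -2*c^2 + 12*c + y*(2*c - 2) - 10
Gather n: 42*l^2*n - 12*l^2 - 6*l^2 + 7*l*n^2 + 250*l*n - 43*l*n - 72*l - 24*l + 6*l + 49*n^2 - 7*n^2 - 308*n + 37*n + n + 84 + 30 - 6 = -18*l^2 - 90*l + n^2*(7*l + 42) + n*(42*l^2 + 207*l - 270) + 108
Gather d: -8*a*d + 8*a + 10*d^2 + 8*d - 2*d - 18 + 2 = 8*a + 10*d^2 + d*(6 - 8*a) - 16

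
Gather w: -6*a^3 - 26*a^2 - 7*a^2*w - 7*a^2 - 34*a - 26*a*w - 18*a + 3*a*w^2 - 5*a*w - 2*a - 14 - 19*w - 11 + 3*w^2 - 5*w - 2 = -6*a^3 - 33*a^2 - 54*a + w^2*(3*a + 3) + w*(-7*a^2 - 31*a - 24) - 27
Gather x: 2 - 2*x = 2 - 2*x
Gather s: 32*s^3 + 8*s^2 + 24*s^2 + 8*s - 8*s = 32*s^3 + 32*s^2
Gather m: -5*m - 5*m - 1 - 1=-10*m - 2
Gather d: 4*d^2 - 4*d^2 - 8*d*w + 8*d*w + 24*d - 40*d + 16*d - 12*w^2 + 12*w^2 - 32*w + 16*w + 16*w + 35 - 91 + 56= 0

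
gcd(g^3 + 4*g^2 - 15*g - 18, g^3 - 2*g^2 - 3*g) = g^2 - 2*g - 3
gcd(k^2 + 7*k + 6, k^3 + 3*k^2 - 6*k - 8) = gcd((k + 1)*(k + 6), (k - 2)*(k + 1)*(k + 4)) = k + 1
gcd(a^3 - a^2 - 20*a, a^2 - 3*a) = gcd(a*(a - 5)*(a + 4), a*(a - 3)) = a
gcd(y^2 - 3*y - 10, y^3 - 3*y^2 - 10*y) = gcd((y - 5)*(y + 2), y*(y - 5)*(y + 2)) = y^2 - 3*y - 10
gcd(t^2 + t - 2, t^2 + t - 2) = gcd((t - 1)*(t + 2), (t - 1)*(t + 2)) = t^2 + t - 2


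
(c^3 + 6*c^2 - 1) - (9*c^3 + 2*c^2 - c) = -8*c^3 + 4*c^2 + c - 1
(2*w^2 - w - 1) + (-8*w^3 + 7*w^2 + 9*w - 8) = -8*w^3 + 9*w^2 + 8*w - 9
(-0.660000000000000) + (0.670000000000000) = 0.0100000000000000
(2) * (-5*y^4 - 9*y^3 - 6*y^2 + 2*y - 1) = -10*y^4 - 18*y^3 - 12*y^2 + 4*y - 2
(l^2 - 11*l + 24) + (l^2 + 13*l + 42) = 2*l^2 + 2*l + 66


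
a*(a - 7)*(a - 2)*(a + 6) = a^4 - 3*a^3 - 40*a^2 + 84*a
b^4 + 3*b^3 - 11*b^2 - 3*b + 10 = (b - 2)*(b - 1)*(b + 1)*(b + 5)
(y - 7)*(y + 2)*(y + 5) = y^3 - 39*y - 70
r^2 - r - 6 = (r - 3)*(r + 2)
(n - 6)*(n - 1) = n^2 - 7*n + 6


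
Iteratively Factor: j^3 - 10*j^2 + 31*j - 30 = (j - 2)*(j^2 - 8*j + 15) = (j - 3)*(j - 2)*(j - 5)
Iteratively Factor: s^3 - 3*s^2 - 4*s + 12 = (s - 3)*(s^2 - 4) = (s - 3)*(s - 2)*(s + 2)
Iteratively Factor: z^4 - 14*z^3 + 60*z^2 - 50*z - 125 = (z - 5)*(z^3 - 9*z^2 + 15*z + 25) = (z - 5)*(z + 1)*(z^2 - 10*z + 25) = (z - 5)^2*(z + 1)*(z - 5)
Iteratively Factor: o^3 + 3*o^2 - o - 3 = (o - 1)*(o^2 + 4*o + 3) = (o - 1)*(o + 3)*(o + 1)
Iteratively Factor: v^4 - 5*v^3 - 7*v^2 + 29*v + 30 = (v + 2)*(v^3 - 7*v^2 + 7*v + 15) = (v - 3)*(v + 2)*(v^2 - 4*v - 5) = (v - 5)*(v - 3)*(v + 2)*(v + 1)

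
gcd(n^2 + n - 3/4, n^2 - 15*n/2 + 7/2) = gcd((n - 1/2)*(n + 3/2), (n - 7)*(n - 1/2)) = n - 1/2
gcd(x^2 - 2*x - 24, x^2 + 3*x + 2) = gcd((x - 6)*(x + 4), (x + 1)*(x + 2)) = 1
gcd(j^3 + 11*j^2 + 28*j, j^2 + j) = j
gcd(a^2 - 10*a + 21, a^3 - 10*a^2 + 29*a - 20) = 1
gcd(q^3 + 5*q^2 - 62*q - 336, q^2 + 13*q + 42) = q^2 + 13*q + 42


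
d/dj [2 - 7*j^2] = -14*j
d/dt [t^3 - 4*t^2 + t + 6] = 3*t^2 - 8*t + 1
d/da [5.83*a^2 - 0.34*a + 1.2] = 11.66*a - 0.34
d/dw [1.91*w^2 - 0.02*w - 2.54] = 3.82*w - 0.02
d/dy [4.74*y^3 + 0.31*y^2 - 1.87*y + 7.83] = 14.22*y^2 + 0.62*y - 1.87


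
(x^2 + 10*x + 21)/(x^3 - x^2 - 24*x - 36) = (x + 7)/(x^2 - 4*x - 12)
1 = 1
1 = 1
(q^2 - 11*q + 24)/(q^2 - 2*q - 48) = (q - 3)/(q + 6)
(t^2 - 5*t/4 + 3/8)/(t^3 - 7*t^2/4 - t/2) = (-8*t^2 + 10*t - 3)/(2*t*(-4*t^2 + 7*t + 2))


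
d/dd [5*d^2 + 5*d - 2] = 10*d + 5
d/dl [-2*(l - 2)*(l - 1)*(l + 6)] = -6*l^2 - 12*l + 32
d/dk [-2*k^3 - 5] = -6*k^2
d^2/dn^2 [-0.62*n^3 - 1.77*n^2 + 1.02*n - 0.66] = -3.72*n - 3.54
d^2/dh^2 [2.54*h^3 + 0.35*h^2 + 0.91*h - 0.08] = 15.24*h + 0.7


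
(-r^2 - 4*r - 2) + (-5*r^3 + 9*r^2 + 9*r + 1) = -5*r^3 + 8*r^2 + 5*r - 1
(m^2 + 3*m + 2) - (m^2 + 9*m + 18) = -6*m - 16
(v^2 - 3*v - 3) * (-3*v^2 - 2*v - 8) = -3*v^4 + 7*v^3 + 7*v^2 + 30*v + 24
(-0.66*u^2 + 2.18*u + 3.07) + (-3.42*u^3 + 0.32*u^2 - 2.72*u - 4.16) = -3.42*u^3 - 0.34*u^2 - 0.54*u - 1.09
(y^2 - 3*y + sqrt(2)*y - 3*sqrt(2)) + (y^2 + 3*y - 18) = 2*y^2 + sqrt(2)*y - 18 - 3*sqrt(2)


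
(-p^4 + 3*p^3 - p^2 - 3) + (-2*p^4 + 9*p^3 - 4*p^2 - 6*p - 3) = -3*p^4 + 12*p^3 - 5*p^2 - 6*p - 6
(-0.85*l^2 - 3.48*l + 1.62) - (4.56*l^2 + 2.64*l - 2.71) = -5.41*l^2 - 6.12*l + 4.33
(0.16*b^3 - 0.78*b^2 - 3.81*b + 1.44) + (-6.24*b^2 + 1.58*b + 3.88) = 0.16*b^3 - 7.02*b^2 - 2.23*b + 5.32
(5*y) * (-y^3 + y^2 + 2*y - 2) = -5*y^4 + 5*y^3 + 10*y^2 - 10*y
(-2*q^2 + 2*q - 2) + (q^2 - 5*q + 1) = -q^2 - 3*q - 1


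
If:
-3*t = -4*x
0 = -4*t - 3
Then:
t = -3/4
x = -9/16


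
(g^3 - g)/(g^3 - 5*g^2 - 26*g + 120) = (g^3 - g)/(g^3 - 5*g^2 - 26*g + 120)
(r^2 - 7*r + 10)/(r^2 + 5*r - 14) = (r - 5)/(r + 7)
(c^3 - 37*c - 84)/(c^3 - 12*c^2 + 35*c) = (c^2 + 7*c + 12)/(c*(c - 5))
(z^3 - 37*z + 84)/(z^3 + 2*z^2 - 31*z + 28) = (z - 3)/(z - 1)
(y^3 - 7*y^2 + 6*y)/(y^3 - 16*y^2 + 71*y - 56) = y*(y - 6)/(y^2 - 15*y + 56)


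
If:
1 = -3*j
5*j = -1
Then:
No Solution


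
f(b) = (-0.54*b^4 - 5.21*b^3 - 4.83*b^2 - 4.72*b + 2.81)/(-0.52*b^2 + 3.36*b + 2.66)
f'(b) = (1.04*b - 3.36)*(-0.54*b^4 - 5.21*b^3 - 4.83*b^2 - 4.72*b + 2.81)/(-0.52*b^2 + 3.36*b + 2.66)^2 + (-2.16*b^3 - 15.63*b^2 - 9.66*b - 4.72)/(-0.52*b^2 + 3.36*b + 2.66) = (0.5616*b^5 - 2.734*b^4 - 40.7568*b^3 - 60.259*b^2 - 22.7732*b - 21.9968)/(0.2704*b^4 - 3.4944*b^3 + 8.5232*b^2 + 17.8752*b + 7.0756)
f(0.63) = -0.76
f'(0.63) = -3.39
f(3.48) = -46.04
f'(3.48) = -41.04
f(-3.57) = -6.73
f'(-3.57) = 1.48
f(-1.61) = -3.91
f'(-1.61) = 0.25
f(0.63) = -0.76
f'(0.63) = -3.39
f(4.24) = -89.40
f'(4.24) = -77.42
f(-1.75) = -3.98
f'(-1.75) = 0.73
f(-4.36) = -7.69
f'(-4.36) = 0.91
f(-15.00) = 65.36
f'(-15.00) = -16.23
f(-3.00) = -5.82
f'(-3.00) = 1.68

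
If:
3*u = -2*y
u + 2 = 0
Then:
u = -2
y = 3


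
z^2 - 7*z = z*(z - 7)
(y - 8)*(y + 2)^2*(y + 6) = y^4 + 2*y^3 - 52*y^2 - 200*y - 192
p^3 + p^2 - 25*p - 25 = (p - 5)*(p + 1)*(p + 5)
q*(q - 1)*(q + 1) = q^3 - q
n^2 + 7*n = n*(n + 7)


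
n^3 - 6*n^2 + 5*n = n*(n - 5)*(n - 1)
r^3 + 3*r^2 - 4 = (r - 1)*(r + 2)^2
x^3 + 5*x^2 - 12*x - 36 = (x - 3)*(x + 2)*(x + 6)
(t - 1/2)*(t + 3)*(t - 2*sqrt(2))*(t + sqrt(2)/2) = t^4 - 3*sqrt(2)*t^3/2 + 5*t^3/2 - 15*sqrt(2)*t^2/4 - 7*t^2/2 - 5*t + 9*sqrt(2)*t/4 + 3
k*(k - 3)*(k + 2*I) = k^3 - 3*k^2 + 2*I*k^2 - 6*I*k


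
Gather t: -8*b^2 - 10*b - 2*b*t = -8*b^2 - 2*b*t - 10*b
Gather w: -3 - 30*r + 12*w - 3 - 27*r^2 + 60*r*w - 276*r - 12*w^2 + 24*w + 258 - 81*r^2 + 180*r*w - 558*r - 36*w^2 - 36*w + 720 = -108*r^2 + 240*r*w - 864*r - 48*w^2 + 972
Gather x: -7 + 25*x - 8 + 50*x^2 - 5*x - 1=50*x^2 + 20*x - 16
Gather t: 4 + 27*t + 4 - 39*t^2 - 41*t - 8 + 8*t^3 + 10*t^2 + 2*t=8*t^3 - 29*t^2 - 12*t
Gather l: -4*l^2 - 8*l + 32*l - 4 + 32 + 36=-4*l^2 + 24*l + 64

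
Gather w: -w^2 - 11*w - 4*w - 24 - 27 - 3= -w^2 - 15*w - 54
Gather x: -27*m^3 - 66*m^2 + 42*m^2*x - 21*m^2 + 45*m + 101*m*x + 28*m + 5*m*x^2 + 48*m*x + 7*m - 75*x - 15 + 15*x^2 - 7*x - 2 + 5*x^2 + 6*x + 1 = -27*m^3 - 87*m^2 + 80*m + x^2*(5*m + 20) + x*(42*m^2 + 149*m - 76) - 16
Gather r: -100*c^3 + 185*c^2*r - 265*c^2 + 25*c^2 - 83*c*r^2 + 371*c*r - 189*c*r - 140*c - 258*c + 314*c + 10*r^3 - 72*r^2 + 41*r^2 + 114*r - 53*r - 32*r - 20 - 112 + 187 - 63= -100*c^3 - 240*c^2 - 84*c + 10*r^3 + r^2*(-83*c - 31) + r*(185*c^2 + 182*c + 29) - 8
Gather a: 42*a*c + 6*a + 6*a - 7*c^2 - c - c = a*(42*c + 12) - 7*c^2 - 2*c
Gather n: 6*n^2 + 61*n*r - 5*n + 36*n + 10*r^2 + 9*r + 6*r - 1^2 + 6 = 6*n^2 + n*(61*r + 31) + 10*r^2 + 15*r + 5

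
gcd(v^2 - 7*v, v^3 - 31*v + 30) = 1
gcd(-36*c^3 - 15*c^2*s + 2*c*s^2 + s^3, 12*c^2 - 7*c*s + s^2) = -4*c + s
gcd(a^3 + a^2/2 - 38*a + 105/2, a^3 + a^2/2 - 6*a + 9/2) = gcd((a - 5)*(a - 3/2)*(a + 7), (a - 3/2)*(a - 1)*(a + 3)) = a - 3/2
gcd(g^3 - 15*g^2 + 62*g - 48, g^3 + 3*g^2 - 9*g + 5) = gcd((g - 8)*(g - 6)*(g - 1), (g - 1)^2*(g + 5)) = g - 1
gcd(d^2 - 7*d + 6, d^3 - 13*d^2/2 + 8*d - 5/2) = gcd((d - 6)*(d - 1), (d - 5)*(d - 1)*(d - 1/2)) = d - 1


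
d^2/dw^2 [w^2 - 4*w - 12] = 2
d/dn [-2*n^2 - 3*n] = -4*n - 3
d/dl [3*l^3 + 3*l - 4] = 9*l^2 + 3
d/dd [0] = 0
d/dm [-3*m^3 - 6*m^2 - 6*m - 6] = -9*m^2 - 12*m - 6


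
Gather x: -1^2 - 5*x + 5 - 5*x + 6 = 10 - 10*x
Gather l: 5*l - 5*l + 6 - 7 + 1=0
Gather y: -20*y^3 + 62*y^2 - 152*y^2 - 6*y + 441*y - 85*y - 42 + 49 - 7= -20*y^3 - 90*y^2 + 350*y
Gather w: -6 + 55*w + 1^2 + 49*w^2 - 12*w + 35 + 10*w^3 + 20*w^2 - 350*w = 10*w^3 + 69*w^2 - 307*w + 30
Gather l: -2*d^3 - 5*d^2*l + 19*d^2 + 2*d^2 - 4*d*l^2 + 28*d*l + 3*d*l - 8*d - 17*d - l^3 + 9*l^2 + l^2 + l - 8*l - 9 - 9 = -2*d^3 + 21*d^2 - 25*d - l^3 + l^2*(10 - 4*d) + l*(-5*d^2 + 31*d - 7) - 18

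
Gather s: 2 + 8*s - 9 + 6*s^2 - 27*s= 6*s^2 - 19*s - 7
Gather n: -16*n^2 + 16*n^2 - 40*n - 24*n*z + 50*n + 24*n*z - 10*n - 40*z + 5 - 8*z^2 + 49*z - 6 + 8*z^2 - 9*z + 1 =0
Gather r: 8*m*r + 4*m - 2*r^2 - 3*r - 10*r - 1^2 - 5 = 4*m - 2*r^2 + r*(8*m - 13) - 6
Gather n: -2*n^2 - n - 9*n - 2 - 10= -2*n^2 - 10*n - 12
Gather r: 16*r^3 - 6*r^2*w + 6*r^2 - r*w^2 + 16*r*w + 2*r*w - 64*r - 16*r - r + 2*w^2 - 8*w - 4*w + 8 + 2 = 16*r^3 + r^2*(6 - 6*w) + r*(-w^2 + 18*w - 81) + 2*w^2 - 12*w + 10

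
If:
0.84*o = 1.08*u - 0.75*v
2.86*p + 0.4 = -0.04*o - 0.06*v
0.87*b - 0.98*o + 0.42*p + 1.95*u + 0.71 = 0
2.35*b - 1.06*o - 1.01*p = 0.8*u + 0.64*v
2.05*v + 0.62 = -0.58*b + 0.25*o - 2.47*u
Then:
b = -0.79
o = -1.46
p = -0.13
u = -0.72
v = 0.61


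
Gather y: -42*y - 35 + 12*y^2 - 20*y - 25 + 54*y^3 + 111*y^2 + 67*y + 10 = 54*y^3 + 123*y^2 + 5*y - 50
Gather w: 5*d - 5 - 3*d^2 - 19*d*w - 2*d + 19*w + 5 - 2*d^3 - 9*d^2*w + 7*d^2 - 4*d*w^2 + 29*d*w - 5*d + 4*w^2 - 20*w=-2*d^3 + 4*d^2 - 2*d + w^2*(4 - 4*d) + w*(-9*d^2 + 10*d - 1)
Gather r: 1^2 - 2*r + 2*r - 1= 0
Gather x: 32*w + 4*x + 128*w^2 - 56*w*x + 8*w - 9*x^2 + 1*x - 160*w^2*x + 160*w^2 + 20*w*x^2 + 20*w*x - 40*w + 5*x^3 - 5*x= 288*w^2 + 5*x^3 + x^2*(20*w - 9) + x*(-160*w^2 - 36*w)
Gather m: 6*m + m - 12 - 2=7*m - 14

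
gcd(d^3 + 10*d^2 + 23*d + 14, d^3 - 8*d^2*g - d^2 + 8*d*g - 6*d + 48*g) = d + 2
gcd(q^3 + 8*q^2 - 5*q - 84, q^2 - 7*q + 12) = q - 3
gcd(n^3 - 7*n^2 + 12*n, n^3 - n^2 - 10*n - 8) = n - 4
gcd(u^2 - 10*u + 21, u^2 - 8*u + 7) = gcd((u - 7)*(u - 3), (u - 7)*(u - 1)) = u - 7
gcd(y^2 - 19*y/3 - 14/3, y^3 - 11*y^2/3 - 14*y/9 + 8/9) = y + 2/3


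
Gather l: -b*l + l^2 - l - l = l^2 + l*(-b - 2)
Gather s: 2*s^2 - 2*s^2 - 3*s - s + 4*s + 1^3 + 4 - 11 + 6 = 0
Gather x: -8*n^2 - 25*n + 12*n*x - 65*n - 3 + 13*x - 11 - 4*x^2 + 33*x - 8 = -8*n^2 - 90*n - 4*x^2 + x*(12*n + 46) - 22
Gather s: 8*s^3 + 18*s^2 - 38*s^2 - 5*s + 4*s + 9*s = 8*s^3 - 20*s^2 + 8*s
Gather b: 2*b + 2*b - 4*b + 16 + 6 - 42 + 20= 0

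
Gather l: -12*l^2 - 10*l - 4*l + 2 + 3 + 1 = -12*l^2 - 14*l + 6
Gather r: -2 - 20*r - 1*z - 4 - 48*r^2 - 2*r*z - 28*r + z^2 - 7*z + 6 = -48*r^2 + r*(-2*z - 48) + z^2 - 8*z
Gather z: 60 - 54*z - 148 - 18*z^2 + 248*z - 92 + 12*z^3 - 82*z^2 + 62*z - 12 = 12*z^3 - 100*z^2 + 256*z - 192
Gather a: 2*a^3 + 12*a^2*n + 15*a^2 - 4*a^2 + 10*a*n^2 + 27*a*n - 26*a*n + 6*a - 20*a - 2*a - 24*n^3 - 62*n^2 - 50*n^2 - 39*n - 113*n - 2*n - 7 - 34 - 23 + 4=2*a^3 + a^2*(12*n + 11) + a*(10*n^2 + n - 16) - 24*n^3 - 112*n^2 - 154*n - 60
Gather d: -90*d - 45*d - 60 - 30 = -135*d - 90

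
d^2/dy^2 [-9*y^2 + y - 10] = -18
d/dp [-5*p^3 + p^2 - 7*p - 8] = -15*p^2 + 2*p - 7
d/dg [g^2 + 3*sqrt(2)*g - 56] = 2*g + 3*sqrt(2)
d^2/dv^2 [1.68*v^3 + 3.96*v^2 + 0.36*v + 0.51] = 10.08*v + 7.92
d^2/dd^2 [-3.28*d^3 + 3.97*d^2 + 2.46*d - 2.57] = 7.94 - 19.68*d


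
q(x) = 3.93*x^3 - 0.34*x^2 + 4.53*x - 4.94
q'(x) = 11.79*x^2 - 0.68*x + 4.53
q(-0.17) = -5.74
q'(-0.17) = 4.99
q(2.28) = 50.20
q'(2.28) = 64.27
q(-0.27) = -6.27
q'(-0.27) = 5.57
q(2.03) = 35.73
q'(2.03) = 51.74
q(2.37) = 56.20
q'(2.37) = 69.14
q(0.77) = 0.14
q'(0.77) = 11.00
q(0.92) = 2.00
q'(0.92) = 13.88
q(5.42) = 635.36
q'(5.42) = 347.19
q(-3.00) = -127.70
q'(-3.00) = 112.68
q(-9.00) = -2938.22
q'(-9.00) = 965.64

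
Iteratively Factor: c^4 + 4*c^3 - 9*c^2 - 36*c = (c + 3)*(c^3 + c^2 - 12*c) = c*(c + 3)*(c^2 + c - 12) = c*(c + 3)*(c + 4)*(c - 3)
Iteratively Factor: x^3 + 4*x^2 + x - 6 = (x - 1)*(x^2 + 5*x + 6) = (x - 1)*(x + 2)*(x + 3)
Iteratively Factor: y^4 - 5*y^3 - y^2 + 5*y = (y - 1)*(y^3 - 4*y^2 - 5*y) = (y - 5)*(y - 1)*(y^2 + y) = y*(y - 5)*(y - 1)*(y + 1)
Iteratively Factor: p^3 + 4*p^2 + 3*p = (p + 3)*(p^2 + p) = p*(p + 3)*(p + 1)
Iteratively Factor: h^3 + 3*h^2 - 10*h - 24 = (h + 2)*(h^2 + h - 12) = (h - 3)*(h + 2)*(h + 4)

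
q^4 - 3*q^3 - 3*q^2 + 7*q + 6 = (q - 3)*(q - 2)*(q + 1)^2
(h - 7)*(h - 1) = h^2 - 8*h + 7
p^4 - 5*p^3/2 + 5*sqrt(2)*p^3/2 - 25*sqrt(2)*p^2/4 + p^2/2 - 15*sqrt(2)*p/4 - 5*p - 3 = (p - 3)*(p + 1/2)*(p + sqrt(2)/2)*(p + 2*sqrt(2))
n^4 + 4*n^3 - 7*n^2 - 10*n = n*(n - 2)*(n + 1)*(n + 5)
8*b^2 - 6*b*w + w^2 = (-4*b + w)*(-2*b + w)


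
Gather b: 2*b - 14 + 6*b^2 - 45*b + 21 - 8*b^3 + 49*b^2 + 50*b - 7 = -8*b^3 + 55*b^2 + 7*b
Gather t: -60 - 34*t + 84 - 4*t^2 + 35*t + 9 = -4*t^2 + t + 33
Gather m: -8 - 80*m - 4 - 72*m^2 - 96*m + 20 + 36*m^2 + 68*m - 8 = -36*m^2 - 108*m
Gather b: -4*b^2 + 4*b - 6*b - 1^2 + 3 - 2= -4*b^2 - 2*b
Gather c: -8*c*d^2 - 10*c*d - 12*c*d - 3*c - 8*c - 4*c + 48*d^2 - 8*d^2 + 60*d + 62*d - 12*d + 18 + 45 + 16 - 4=c*(-8*d^2 - 22*d - 15) + 40*d^2 + 110*d + 75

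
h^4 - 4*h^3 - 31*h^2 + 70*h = h*(h - 7)*(h - 2)*(h + 5)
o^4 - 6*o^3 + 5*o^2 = o^2*(o - 5)*(o - 1)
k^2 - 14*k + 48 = (k - 8)*(k - 6)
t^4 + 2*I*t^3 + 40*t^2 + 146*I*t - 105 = (t - 7*I)*(t + I)*(t + 3*I)*(t + 5*I)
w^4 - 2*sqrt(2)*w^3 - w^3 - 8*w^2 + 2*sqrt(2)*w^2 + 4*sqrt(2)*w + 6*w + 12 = (w - 2)*(w + 1)*(w - 3*sqrt(2))*(w + sqrt(2))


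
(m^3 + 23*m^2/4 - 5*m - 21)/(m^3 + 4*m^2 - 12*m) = (m + 7/4)/m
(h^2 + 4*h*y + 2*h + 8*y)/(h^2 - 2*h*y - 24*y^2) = (-h - 2)/(-h + 6*y)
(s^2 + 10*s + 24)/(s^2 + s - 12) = (s + 6)/(s - 3)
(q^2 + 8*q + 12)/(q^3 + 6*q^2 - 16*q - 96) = (q + 2)/(q^2 - 16)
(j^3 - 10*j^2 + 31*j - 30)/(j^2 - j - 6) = (j^2 - 7*j + 10)/(j + 2)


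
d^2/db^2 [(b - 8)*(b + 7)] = 2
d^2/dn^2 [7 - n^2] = -2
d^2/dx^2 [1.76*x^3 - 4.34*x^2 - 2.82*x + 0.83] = 10.56*x - 8.68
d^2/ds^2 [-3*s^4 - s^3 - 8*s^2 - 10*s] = -36*s^2 - 6*s - 16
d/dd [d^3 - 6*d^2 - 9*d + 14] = 3*d^2 - 12*d - 9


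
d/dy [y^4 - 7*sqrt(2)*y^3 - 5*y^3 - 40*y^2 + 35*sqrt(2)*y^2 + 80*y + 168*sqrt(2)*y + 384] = 4*y^3 - 21*sqrt(2)*y^2 - 15*y^2 - 80*y + 70*sqrt(2)*y + 80 + 168*sqrt(2)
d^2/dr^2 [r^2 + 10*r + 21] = 2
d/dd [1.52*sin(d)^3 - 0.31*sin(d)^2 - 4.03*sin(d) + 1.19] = (4.56*sin(d)^2 - 0.62*sin(d) - 4.03)*cos(d)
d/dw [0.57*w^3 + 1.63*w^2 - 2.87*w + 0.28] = 1.71*w^2 + 3.26*w - 2.87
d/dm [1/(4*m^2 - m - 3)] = (1 - 8*m)/(-4*m^2 + m + 3)^2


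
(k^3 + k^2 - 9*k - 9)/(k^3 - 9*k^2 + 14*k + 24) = (k^2 - 9)/(k^2 - 10*k + 24)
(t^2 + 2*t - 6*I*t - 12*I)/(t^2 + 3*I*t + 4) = (t^2 + t*(2 - 6*I) - 12*I)/(t^2 + 3*I*t + 4)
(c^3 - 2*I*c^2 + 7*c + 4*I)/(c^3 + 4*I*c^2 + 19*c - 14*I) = (c^3 - 2*I*c^2 + 7*c + 4*I)/(c^3 + 4*I*c^2 + 19*c - 14*I)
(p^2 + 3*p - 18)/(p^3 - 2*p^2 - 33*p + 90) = 1/(p - 5)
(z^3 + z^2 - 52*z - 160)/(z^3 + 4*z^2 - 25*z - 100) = (z - 8)/(z - 5)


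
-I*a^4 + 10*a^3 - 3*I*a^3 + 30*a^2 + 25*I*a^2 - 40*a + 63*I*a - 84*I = (a + 4)*(a + 3*I)*(a + 7*I)*(-I*a + I)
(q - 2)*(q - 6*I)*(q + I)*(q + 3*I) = q^4 - 2*q^3 - 2*I*q^3 + 21*q^2 + 4*I*q^2 - 42*q + 18*I*q - 36*I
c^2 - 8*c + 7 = (c - 7)*(c - 1)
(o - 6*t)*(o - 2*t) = o^2 - 8*o*t + 12*t^2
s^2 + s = s*(s + 1)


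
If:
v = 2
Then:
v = 2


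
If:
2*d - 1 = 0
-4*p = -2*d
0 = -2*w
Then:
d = 1/2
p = 1/4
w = 0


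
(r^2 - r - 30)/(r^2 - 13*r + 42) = (r + 5)/(r - 7)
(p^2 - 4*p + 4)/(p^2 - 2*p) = (p - 2)/p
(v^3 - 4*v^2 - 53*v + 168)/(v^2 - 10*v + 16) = (v^2 + 4*v - 21)/(v - 2)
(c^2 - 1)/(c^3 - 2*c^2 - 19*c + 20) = (c + 1)/(c^2 - c - 20)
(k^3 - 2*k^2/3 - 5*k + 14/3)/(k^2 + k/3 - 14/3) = k - 1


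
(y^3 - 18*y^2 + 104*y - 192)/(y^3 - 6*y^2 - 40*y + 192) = (y - 6)/(y + 6)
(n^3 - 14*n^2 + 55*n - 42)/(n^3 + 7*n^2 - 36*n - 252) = (n^2 - 8*n + 7)/(n^2 + 13*n + 42)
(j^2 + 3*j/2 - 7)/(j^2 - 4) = (j + 7/2)/(j + 2)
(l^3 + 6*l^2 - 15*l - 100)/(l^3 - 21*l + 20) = (l + 5)/(l - 1)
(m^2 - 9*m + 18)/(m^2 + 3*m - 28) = (m^2 - 9*m + 18)/(m^2 + 3*m - 28)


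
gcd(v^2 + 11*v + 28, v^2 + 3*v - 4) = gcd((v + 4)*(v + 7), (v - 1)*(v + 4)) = v + 4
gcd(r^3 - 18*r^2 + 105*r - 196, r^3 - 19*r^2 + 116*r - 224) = r^2 - 11*r + 28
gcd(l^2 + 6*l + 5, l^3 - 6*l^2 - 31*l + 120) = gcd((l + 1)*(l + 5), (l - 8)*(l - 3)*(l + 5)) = l + 5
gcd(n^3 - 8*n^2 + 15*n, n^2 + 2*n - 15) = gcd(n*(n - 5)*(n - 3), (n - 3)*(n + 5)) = n - 3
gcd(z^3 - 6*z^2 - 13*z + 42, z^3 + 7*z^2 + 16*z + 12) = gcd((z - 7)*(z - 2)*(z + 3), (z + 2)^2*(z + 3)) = z + 3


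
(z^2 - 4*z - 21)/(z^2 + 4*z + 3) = (z - 7)/(z + 1)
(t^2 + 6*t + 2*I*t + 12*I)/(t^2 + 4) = (t + 6)/(t - 2*I)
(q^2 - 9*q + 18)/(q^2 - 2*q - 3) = (q - 6)/(q + 1)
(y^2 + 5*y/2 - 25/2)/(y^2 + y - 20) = (y - 5/2)/(y - 4)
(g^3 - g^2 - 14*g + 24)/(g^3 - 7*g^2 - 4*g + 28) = (g^2 + g - 12)/(g^2 - 5*g - 14)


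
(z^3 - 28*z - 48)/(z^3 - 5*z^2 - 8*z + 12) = (z + 4)/(z - 1)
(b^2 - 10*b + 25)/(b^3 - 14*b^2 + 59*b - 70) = (b - 5)/(b^2 - 9*b + 14)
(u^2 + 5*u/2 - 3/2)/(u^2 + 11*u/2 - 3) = (u + 3)/(u + 6)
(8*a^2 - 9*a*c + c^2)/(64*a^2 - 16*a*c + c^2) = (a - c)/(8*a - c)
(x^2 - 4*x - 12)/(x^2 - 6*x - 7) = (-x^2 + 4*x + 12)/(-x^2 + 6*x + 7)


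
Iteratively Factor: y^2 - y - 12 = (y - 4)*(y + 3)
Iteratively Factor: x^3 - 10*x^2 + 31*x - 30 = (x - 3)*(x^2 - 7*x + 10) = (x - 5)*(x - 3)*(x - 2)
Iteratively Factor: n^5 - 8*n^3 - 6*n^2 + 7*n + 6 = (n - 3)*(n^4 + 3*n^3 + n^2 - 3*n - 2) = (n - 3)*(n + 1)*(n^3 + 2*n^2 - n - 2) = (n - 3)*(n - 1)*(n + 1)*(n^2 + 3*n + 2) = (n - 3)*(n - 1)*(n + 1)*(n + 2)*(n + 1)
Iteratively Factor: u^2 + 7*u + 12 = (u + 4)*(u + 3)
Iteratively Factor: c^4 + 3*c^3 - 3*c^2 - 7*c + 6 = (c + 3)*(c^3 - 3*c + 2) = (c - 1)*(c + 3)*(c^2 + c - 2) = (c - 1)^2*(c + 3)*(c + 2)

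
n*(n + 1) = n^2 + n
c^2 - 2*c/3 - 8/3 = (c - 2)*(c + 4/3)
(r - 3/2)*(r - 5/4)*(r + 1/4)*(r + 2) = r^4 - r^3/2 - 61*r^2/16 + 91*r/32 + 15/16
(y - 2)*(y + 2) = y^2 - 4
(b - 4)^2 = b^2 - 8*b + 16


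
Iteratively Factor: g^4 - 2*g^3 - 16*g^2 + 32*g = (g - 2)*(g^3 - 16*g) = (g - 4)*(g - 2)*(g^2 + 4*g) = g*(g - 4)*(g - 2)*(g + 4)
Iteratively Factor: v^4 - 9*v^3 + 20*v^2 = (v)*(v^3 - 9*v^2 + 20*v) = v^2*(v^2 - 9*v + 20) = v^2*(v - 5)*(v - 4)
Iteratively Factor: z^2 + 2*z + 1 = (z + 1)*(z + 1)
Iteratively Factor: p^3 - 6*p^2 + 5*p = (p)*(p^2 - 6*p + 5) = p*(p - 5)*(p - 1)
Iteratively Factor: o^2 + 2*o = (o)*(o + 2)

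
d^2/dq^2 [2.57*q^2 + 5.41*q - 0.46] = 5.14000000000000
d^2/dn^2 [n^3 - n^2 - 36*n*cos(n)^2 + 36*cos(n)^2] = 72*n*cos(2*n) + 6*n - 72*sqrt(2)*cos(2*n + pi/4) - 2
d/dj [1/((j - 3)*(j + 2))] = (1 - 2*j)/(j^4 - 2*j^3 - 11*j^2 + 12*j + 36)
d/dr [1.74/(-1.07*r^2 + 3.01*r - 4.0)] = (3.7236*r - 5.2374)/(1.07*r^2 - 3.01*r + 4.0)^2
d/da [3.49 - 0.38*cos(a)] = 0.38*sin(a)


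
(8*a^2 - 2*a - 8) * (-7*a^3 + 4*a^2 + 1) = -56*a^5 + 46*a^4 + 48*a^3 - 24*a^2 - 2*a - 8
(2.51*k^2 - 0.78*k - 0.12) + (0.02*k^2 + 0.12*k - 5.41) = 2.53*k^2 - 0.66*k - 5.53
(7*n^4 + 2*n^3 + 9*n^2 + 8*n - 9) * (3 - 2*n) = -14*n^5 + 17*n^4 - 12*n^3 + 11*n^2 + 42*n - 27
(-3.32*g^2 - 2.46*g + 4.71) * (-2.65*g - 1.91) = 8.798*g^3 + 12.8602*g^2 - 7.7829*g - 8.9961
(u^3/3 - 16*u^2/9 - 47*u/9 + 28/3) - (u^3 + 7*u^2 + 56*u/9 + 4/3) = -2*u^3/3 - 79*u^2/9 - 103*u/9 + 8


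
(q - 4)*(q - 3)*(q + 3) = q^3 - 4*q^2 - 9*q + 36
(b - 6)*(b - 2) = b^2 - 8*b + 12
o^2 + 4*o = o*(o + 4)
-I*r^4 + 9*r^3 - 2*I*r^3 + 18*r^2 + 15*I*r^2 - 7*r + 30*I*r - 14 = (r + 2)*(r + I)*(r + 7*I)*(-I*r + 1)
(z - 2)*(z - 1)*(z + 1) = z^3 - 2*z^2 - z + 2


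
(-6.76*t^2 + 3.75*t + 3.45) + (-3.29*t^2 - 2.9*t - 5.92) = -10.05*t^2 + 0.85*t - 2.47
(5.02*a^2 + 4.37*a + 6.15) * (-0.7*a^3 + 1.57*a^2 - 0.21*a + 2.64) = -3.514*a^5 + 4.8224*a^4 + 1.5017*a^3 + 21.9906*a^2 + 10.2453*a + 16.236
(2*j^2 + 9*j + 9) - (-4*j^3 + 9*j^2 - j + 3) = 4*j^3 - 7*j^2 + 10*j + 6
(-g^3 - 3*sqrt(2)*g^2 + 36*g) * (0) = 0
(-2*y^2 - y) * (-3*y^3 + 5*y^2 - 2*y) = 6*y^5 - 7*y^4 - y^3 + 2*y^2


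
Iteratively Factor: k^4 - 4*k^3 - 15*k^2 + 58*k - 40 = (k - 2)*(k^3 - 2*k^2 - 19*k + 20) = (k - 5)*(k - 2)*(k^2 + 3*k - 4) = (k - 5)*(k - 2)*(k + 4)*(k - 1)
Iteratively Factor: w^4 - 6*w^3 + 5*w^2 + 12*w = (w)*(w^3 - 6*w^2 + 5*w + 12) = w*(w - 3)*(w^2 - 3*w - 4) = w*(w - 4)*(w - 3)*(w + 1)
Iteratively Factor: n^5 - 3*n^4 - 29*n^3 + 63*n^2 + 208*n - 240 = (n + 3)*(n^4 - 6*n^3 - 11*n^2 + 96*n - 80) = (n - 5)*(n + 3)*(n^3 - n^2 - 16*n + 16) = (n - 5)*(n - 4)*(n + 3)*(n^2 + 3*n - 4) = (n - 5)*(n - 4)*(n + 3)*(n + 4)*(n - 1)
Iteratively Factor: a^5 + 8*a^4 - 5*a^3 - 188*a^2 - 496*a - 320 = (a + 4)*(a^4 + 4*a^3 - 21*a^2 - 104*a - 80) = (a + 4)^2*(a^3 - 21*a - 20) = (a + 1)*(a + 4)^2*(a^2 - a - 20) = (a + 1)*(a + 4)^3*(a - 5)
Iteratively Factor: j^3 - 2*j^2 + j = (j - 1)*(j^2 - j) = j*(j - 1)*(j - 1)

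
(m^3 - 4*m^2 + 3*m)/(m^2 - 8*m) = (m^2 - 4*m + 3)/(m - 8)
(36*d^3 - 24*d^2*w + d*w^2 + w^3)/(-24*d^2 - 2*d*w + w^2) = (-36*d^3 + 24*d^2*w - d*w^2 - w^3)/(24*d^2 + 2*d*w - w^2)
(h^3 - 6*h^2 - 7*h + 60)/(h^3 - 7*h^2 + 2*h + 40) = (h + 3)/(h + 2)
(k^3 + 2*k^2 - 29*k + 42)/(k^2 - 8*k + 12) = (k^2 + 4*k - 21)/(k - 6)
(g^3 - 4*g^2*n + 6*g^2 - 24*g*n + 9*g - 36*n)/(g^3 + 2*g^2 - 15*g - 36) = (g - 4*n)/(g - 4)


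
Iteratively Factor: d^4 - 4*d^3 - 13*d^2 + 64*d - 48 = (d - 3)*(d^3 - d^2 - 16*d + 16) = (d - 4)*(d - 3)*(d^2 + 3*d - 4) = (d - 4)*(d - 3)*(d + 4)*(d - 1)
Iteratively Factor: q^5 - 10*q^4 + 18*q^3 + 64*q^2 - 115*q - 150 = (q - 5)*(q^4 - 5*q^3 - 7*q^2 + 29*q + 30) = (q - 5)^2*(q^3 - 7*q - 6) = (q - 5)^2*(q + 1)*(q^2 - q - 6) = (q - 5)^2*(q + 1)*(q + 2)*(q - 3)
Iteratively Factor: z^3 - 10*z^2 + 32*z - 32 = (z - 2)*(z^2 - 8*z + 16) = (z - 4)*(z - 2)*(z - 4)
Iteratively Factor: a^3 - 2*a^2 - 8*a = (a - 4)*(a^2 + 2*a) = a*(a - 4)*(a + 2)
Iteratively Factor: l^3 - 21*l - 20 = (l - 5)*(l^2 + 5*l + 4) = (l - 5)*(l + 4)*(l + 1)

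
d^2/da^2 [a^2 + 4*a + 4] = 2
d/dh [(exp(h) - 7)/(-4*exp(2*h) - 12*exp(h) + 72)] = ((exp(h) - 7)*(2*exp(h) + 3) - exp(2*h) - 3*exp(h) + 18)*exp(h)/(4*(exp(2*h) + 3*exp(h) - 18)^2)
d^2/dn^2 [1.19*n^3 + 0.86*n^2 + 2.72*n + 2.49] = 7.14*n + 1.72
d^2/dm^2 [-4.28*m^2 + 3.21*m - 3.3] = -8.56000000000000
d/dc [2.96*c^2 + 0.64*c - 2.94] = 5.92*c + 0.64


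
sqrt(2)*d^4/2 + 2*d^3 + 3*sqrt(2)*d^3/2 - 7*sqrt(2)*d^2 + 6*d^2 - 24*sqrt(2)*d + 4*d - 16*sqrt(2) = (d + 2)*(d - 2*sqrt(2))*(d + 4*sqrt(2))*(sqrt(2)*d/2 + sqrt(2)/2)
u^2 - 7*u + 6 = (u - 6)*(u - 1)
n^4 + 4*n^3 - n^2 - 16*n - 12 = (n - 2)*(n + 1)*(n + 2)*(n + 3)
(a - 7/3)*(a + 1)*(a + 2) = a^3 + 2*a^2/3 - 5*a - 14/3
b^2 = b^2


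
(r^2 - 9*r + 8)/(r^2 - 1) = (r - 8)/(r + 1)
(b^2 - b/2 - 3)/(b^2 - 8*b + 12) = (b + 3/2)/(b - 6)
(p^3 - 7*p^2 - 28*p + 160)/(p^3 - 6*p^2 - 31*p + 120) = (p - 4)/(p - 3)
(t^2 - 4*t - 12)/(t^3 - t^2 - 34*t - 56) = (t - 6)/(t^2 - 3*t - 28)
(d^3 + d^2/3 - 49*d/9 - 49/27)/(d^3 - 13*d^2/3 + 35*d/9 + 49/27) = (3*d + 7)/(3*d - 7)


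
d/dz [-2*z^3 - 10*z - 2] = -6*z^2 - 10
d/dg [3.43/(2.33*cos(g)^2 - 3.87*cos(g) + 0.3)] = (15.9838*cos(g) - 13.2741)*sin(g)/(2.33*cos(g)^2 - 3.87*cos(g) + 0.3)^2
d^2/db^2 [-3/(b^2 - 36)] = 18*(-b^2 - 12)/(b^2 - 36)^3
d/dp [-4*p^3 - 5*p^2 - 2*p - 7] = -12*p^2 - 10*p - 2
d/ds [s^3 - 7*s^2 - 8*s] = 3*s^2 - 14*s - 8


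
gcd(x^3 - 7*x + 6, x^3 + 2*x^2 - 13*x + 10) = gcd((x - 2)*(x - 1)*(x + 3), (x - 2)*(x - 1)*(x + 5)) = x^2 - 3*x + 2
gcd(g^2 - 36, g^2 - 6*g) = g - 6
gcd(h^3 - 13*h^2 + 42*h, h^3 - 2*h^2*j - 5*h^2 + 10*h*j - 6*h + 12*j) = h - 6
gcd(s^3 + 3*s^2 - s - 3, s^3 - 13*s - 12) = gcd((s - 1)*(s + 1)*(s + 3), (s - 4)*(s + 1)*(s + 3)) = s^2 + 4*s + 3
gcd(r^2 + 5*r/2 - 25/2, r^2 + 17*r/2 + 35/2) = r + 5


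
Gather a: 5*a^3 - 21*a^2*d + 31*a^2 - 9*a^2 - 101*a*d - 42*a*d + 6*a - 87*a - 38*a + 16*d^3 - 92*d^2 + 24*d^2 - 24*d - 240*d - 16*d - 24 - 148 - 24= 5*a^3 + a^2*(22 - 21*d) + a*(-143*d - 119) + 16*d^3 - 68*d^2 - 280*d - 196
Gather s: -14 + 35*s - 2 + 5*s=40*s - 16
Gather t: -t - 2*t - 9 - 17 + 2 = -3*t - 24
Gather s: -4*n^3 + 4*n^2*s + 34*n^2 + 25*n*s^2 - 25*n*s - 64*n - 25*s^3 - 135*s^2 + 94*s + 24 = -4*n^3 + 34*n^2 - 64*n - 25*s^3 + s^2*(25*n - 135) + s*(4*n^2 - 25*n + 94) + 24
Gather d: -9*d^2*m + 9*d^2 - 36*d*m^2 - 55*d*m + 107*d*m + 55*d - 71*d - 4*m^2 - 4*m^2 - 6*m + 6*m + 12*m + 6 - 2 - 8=d^2*(9 - 9*m) + d*(-36*m^2 + 52*m - 16) - 8*m^2 + 12*m - 4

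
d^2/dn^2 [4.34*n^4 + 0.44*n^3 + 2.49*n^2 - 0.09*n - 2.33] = 52.08*n^2 + 2.64*n + 4.98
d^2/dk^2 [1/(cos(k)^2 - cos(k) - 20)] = (4*sin(k)^4 - 83*sin(k)^2 - 65*cos(k)/4 - 3*cos(3*k)/4 + 37)/(sin(k)^2 + cos(k) + 19)^3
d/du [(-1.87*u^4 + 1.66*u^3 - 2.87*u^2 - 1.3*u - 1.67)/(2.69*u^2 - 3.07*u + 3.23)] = (-10.0606*u^5 + 21.6881*u^4 - 34.3528*u^3 + 28.3933*u^2 - 9.5556*u - 9.3259)/(7.2361*u^4 - 16.5166*u^3 + 26.8023*u^2 - 19.8322*u + 10.4329)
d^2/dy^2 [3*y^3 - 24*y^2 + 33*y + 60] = 18*y - 48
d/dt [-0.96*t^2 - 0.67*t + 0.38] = -1.92*t - 0.67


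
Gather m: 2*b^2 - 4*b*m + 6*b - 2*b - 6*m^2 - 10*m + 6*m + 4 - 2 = 2*b^2 + 4*b - 6*m^2 + m*(-4*b - 4) + 2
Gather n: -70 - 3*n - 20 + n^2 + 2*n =n^2 - n - 90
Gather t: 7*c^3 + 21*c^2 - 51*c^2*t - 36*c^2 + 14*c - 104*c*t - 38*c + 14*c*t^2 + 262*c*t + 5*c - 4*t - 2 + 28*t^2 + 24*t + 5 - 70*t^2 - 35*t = 7*c^3 - 15*c^2 - 19*c + t^2*(14*c - 42) + t*(-51*c^2 + 158*c - 15) + 3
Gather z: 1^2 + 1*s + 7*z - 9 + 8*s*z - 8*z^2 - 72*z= s - 8*z^2 + z*(8*s - 65) - 8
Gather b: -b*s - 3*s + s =-b*s - 2*s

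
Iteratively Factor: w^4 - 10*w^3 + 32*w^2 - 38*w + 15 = (w - 5)*(w^3 - 5*w^2 + 7*w - 3) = (w - 5)*(w - 1)*(w^2 - 4*w + 3) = (w - 5)*(w - 1)^2*(w - 3)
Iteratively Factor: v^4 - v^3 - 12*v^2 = (v)*(v^3 - v^2 - 12*v) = v*(v + 3)*(v^2 - 4*v) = v^2*(v + 3)*(v - 4)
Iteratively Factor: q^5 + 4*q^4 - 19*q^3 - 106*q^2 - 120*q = (q + 3)*(q^4 + q^3 - 22*q^2 - 40*q) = (q - 5)*(q + 3)*(q^3 + 6*q^2 + 8*q) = (q - 5)*(q + 2)*(q + 3)*(q^2 + 4*q) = (q - 5)*(q + 2)*(q + 3)*(q + 4)*(q)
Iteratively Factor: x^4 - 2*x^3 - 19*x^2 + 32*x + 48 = (x - 4)*(x^3 + 2*x^2 - 11*x - 12) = (x - 4)*(x + 1)*(x^2 + x - 12) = (x - 4)*(x - 3)*(x + 1)*(x + 4)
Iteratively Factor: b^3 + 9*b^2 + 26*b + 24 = (b + 4)*(b^2 + 5*b + 6) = (b + 2)*(b + 4)*(b + 3)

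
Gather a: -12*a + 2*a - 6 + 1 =-10*a - 5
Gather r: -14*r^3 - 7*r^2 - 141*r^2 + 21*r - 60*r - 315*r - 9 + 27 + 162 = -14*r^3 - 148*r^2 - 354*r + 180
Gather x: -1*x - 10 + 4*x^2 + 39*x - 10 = 4*x^2 + 38*x - 20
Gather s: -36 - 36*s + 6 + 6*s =-30*s - 30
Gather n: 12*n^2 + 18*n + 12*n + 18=12*n^2 + 30*n + 18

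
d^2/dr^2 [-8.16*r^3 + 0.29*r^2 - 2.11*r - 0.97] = 0.58 - 48.96*r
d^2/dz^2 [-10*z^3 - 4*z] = -60*z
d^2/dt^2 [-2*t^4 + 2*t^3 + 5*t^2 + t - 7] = -24*t^2 + 12*t + 10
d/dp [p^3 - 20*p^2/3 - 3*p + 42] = 3*p^2 - 40*p/3 - 3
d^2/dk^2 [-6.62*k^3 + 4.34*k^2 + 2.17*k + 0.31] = 8.68 - 39.72*k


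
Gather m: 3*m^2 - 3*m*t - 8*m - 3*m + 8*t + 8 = 3*m^2 + m*(-3*t - 11) + 8*t + 8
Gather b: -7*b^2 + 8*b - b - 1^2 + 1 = -7*b^2 + 7*b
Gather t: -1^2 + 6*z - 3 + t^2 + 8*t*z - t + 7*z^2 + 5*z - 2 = t^2 + t*(8*z - 1) + 7*z^2 + 11*z - 6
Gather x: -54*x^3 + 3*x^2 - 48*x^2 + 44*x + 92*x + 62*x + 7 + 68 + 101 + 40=-54*x^3 - 45*x^2 + 198*x + 216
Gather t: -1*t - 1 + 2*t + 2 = t + 1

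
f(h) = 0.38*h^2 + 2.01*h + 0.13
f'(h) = 0.76*h + 2.01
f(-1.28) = -1.82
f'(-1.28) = 1.04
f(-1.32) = -1.86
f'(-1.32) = 1.01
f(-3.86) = -1.97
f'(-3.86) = -0.92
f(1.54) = 4.13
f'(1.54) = 3.18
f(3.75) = 13.01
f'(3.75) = 4.86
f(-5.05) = -0.33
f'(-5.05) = -1.83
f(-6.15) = 2.14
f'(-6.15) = -2.66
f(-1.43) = -1.97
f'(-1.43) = 0.92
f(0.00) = 0.13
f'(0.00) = 2.01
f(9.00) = 49.00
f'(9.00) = 8.85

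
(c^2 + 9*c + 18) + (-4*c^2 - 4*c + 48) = -3*c^2 + 5*c + 66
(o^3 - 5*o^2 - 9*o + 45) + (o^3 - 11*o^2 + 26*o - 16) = 2*o^3 - 16*o^2 + 17*o + 29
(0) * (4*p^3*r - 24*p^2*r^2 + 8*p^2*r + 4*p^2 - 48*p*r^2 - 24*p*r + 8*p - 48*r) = 0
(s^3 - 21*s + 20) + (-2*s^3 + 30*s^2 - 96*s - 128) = -s^3 + 30*s^2 - 117*s - 108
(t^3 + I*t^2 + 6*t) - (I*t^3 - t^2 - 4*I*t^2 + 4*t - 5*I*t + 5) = t^3 - I*t^3 + t^2 + 5*I*t^2 + 2*t + 5*I*t - 5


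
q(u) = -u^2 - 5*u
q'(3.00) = -11.00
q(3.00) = -24.00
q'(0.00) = -5.00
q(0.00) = 0.00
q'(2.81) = -10.62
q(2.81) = -21.95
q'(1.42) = -7.84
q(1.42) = -9.12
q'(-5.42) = 5.84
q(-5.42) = -2.28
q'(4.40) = -13.80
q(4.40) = -41.36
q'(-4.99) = 4.98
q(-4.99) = 0.05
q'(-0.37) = -4.26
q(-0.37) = 1.71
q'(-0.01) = -4.98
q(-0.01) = 0.05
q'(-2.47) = -0.06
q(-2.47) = 6.25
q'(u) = -2*u - 5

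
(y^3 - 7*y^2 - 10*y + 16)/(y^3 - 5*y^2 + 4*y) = (y^2 - 6*y - 16)/(y*(y - 4))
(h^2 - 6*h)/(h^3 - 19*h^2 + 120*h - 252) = h/(h^2 - 13*h + 42)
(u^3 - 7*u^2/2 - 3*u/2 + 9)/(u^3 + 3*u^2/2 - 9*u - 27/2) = (u - 2)/(u + 3)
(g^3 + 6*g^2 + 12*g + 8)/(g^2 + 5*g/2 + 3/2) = 2*(g^3 + 6*g^2 + 12*g + 8)/(2*g^2 + 5*g + 3)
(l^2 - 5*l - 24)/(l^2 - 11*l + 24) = (l + 3)/(l - 3)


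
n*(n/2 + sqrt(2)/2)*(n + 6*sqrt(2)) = n^3/2 + 7*sqrt(2)*n^2/2 + 6*n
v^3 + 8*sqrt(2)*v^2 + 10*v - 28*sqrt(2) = (v - sqrt(2))*(v + 2*sqrt(2))*(v + 7*sqrt(2))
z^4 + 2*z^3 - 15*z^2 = z^2*(z - 3)*(z + 5)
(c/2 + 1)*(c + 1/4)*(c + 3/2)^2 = c^4/2 + 21*c^3/8 + 19*c^2/4 + 105*c/32 + 9/16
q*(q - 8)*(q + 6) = q^3 - 2*q^2 - 48*q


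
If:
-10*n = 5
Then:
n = -1/2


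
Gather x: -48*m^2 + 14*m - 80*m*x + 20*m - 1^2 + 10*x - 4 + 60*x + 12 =-48*m^2 + 34*m + x*(70 - 80*m) + 7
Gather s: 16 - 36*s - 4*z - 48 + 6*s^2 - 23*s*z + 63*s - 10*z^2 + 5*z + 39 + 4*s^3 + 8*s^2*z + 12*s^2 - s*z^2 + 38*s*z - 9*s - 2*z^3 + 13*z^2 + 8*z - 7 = 4*s^3 + s^2*(8*z + 18) + s*(-z^2 + 15*z + 18) - 2*z^3 + 3*z^2 + 9*z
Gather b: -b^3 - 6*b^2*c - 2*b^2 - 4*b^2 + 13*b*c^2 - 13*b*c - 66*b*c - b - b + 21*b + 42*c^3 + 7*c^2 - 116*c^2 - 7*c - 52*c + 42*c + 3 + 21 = -b^3 + b^2*(-6*c - 6) + b*(13*c^2 - 79*c + 19) + 42*c^3 - 109*c^2 - 17*c + 24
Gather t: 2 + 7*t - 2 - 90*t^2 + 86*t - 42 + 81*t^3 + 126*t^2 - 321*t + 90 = 81*t^3 + 36*t^2 - 228*t + 48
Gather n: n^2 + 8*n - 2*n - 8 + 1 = n^2 + 6*n - 7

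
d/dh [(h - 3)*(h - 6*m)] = 2*h - 6*m - 3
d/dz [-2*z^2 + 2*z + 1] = 2 - 4*z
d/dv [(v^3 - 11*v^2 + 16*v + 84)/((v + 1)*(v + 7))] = (v^4 + 16*v^3 - 83*v^2 - 322*v - 560)/(v^4 + 16*v^3 + 78*v^2 + 112*v + 49)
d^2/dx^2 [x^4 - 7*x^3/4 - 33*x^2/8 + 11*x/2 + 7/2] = 12*x^2 - 21*x/2 - 33/4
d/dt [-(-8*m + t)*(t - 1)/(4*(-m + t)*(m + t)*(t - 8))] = ((m - t)*(m + t)*(8*m - t)*(t - 1) + (m - t)*(m + t)*(t - 8)*(-8*m + 2*t - 1) + (m - t)*(8*m - t)*(t - 8)*(t - 1) - (m + t)*(8*m - t)*(t - 8)*(t - 1))/(4*(m - t)^2*(m + t)^2*(t - 8)^2)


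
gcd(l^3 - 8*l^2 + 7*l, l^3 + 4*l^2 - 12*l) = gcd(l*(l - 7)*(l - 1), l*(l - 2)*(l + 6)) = l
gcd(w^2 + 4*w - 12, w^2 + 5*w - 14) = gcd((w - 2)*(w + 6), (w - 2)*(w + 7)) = w - 2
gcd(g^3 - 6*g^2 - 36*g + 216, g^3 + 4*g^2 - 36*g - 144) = g^2 - 36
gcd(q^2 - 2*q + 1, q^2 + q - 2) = q - 1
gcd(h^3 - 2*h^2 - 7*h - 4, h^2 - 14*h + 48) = 1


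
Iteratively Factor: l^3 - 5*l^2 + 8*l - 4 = (l - 2)*(l^2 - 3*l + 2) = (l - 2)*(l - 1)*(l - 2)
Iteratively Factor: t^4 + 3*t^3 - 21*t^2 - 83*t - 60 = (t - 5)*(t^3 + 8*t^2 + 19*t + 12) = (t - 5)*(t + 1)*(t^2 + 7*t + 12) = (t - 5)*(t + 1)*(t + 3)*(t + 4)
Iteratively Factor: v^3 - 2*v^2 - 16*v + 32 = (v - 2)*(v^2 - 16) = (v - 4)*(v - 2)*(v + 4)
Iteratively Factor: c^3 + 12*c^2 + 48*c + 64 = (c + 4)*(c^2 + 8*c + 16) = (c + 4)^2*(c + 4)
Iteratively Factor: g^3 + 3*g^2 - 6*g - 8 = (g + 1)*(g^2 + 2*g - 8) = (g - 2)*(g + 1)*(g + 4)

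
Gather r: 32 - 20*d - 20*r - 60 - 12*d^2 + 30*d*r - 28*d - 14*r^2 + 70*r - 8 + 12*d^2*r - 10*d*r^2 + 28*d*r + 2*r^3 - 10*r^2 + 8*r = -12*d^2 - 48*d + 2*r^3 + r^2*(-10*d - 24) + r*(12*d^2 + 58*d + 58) - 36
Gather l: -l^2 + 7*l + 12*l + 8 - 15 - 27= -l^2 + 19*l - 34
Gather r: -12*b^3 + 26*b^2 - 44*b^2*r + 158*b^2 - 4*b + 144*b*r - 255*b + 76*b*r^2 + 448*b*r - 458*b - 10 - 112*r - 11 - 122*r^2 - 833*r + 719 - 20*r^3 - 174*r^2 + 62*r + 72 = -12*b^3 + 184*b^2 - 717*b - 20*r^3 + r^2*(76*b - 296) + r*(-44*b^2 + 592*b - 883) + 770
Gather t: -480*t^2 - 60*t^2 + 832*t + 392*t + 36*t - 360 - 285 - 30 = -540*t^2 + 1260*t - 675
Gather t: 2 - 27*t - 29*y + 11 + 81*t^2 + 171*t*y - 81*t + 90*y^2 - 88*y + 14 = 81*t^2 + t*(171*y - 108) + 90*y^2 - 117*y + 27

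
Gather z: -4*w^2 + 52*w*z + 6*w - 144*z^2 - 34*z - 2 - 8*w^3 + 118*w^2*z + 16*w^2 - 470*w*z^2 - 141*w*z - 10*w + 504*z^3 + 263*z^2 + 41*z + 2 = -8*w^3 + 12*w^2 - 4*w + 504*z^3 + z^2*(119 - 470*w) + z*(118*w^2 - 89*w + 7)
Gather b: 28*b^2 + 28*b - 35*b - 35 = 28*b^2 - 7*b - 35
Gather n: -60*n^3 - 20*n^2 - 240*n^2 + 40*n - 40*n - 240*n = -60*n^3 - 260*n^2 - 240*n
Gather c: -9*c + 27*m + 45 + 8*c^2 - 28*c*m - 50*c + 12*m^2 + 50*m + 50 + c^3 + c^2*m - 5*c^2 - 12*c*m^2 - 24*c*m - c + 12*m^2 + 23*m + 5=c^3 + c^2*(m + 3) + c*(-12*m^2 - 52*m - 60) + 24*m^2 + 100*m + 100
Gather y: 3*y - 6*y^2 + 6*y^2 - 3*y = 0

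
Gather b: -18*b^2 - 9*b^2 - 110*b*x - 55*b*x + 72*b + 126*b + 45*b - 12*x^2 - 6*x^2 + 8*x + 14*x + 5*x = -27*b^2 + b*(243 - 165*x) - 18*x^2 + 27*x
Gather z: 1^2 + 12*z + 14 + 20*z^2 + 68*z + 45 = 20*z^2 + 80*z + 60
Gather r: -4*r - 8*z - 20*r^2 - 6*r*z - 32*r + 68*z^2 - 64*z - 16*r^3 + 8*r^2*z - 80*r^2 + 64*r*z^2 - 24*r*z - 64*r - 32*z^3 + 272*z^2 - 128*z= -16*r^3 + r^2*(8*z - 100) + r*(64*z^2 - 30*z - 100) - 32*z^3 + 340*z^2 - 200*z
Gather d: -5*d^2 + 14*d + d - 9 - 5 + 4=-5*d^2 + 15*d - 10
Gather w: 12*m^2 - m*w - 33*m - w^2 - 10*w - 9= 12*m^2 - 33*m - w^2 + w*(-m - 10) - 9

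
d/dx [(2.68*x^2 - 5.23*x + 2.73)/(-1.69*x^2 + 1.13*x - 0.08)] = (-5.8103*x^2 + 8.7986*x - 2.6665)/(2.8561*x^4 - 3.8194*x^3 + 1.5473*x^2 - 0.1808*x + 0.0064)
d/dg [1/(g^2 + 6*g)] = 2*(-g - 3)/(g^2*(g + 6)^2)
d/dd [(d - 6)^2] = 2*d - 12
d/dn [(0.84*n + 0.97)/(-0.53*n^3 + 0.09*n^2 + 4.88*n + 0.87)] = (0.8904*n^3 + 1.4667*n^2 - 0.1746*n - 4.0028)/(0.2809*n^6 - 0.0954*n^5 - 5.1647*n^4 - 0.0438000000000001*n^3 + 23.971*n^2 + 8.4912*n + 0.7569)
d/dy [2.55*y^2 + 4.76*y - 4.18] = 5.1*y + 4.76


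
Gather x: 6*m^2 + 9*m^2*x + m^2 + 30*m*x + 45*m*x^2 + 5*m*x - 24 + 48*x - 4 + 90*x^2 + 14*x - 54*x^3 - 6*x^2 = 7*m^2 - 54*x^3 + x^2*(45*m + 84) + x*(9*m^2 + 35*m + 62) - 28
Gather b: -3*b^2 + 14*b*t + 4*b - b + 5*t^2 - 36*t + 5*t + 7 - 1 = -3*b^2 + b*(14*t + 3) + 5*t^2 - 31*t + 6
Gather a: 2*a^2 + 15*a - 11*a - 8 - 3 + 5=2*a^2 + 4*a - 6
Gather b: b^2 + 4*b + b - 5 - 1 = b^2 + 5*b - 6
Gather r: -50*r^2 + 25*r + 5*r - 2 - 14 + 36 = -50*r^2 + 30*r + 20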